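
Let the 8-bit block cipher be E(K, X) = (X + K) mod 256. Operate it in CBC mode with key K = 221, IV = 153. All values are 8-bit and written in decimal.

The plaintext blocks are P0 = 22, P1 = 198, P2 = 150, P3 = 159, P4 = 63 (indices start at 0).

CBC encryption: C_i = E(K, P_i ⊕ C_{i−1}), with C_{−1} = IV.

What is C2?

C0: P0 ⊕ 153 = 143; E(K, 143) = 108.
C1: P1 ⊕ 108 = 170; E(K, 170) = 135.
C2: P2 ⊕ 135 = 17; E(K, 17) = 238.

C2 = 238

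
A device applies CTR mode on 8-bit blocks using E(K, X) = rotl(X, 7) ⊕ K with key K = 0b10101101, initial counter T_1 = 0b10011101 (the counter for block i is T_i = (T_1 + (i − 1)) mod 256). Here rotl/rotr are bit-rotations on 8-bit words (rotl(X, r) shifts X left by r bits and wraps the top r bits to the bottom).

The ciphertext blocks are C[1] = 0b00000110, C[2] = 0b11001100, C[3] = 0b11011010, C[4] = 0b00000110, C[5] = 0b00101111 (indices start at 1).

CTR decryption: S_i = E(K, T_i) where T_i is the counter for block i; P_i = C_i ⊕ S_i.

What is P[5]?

P[5]: T = 0b10100001, S = E(K, T) = 0b01111101; 0b00101111 ⊕ 0b01111101 = 0b01010010.

P[5] = 0b01010010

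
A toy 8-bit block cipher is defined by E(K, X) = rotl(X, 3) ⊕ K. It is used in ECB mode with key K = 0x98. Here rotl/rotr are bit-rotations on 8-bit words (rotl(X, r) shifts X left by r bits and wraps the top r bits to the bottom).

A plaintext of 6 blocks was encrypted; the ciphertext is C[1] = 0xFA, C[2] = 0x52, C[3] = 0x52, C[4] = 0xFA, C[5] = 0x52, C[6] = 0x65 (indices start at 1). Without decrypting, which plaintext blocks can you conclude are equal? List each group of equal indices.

ECB encrypts each block independently with the same key, so equal ciphertext blocks imply equal plaintext blocks.
C[1] = C[4] = 0xFA, so P[1] = P[4].
C[2] = C[3] = C[5] = 0x52, so P[2] = P[3] = P[5].

P[1] = P[4]; P[2] = P[3] = P[5]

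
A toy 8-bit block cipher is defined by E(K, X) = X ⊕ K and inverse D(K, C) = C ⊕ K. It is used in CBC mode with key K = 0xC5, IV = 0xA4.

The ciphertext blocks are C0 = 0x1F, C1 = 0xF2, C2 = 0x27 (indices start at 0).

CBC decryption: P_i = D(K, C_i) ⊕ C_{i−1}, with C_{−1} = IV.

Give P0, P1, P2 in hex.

P0: D(K, 0x1F) = 0xDA; 0xDA ⊕ 0xA4 = 0x7E.
P1: D(K, 0xF2) = 0x37; 0x37 ⊕ 0x1F = 0x28.
P2: D(K, 0x27) = 0xE2; 0xE2 ⊕ 0xF2 = 0x10.

P0 = 0x7E, P1 = 0x28, P2 = 0x10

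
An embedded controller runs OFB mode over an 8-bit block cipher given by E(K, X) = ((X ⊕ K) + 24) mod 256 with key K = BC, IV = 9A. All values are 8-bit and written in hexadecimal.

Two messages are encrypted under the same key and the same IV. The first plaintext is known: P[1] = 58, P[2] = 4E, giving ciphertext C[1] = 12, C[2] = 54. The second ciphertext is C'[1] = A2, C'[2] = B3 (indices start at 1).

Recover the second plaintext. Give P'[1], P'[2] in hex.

In OFB with a reused IV, both messages share the same keystream S_i, so C_i ⊕ C'_i = P_i ⊕ P'_i and thus P'_i = P_i ⊕ C_i ⊕ C'_i.
P'[1]: 58 ⊕ 12 ⊕ A2 = E8.
P'[2]: 4E ⊕ 54 ⊕ B3 = A9.

P'[1] = E8, P'[2] = A9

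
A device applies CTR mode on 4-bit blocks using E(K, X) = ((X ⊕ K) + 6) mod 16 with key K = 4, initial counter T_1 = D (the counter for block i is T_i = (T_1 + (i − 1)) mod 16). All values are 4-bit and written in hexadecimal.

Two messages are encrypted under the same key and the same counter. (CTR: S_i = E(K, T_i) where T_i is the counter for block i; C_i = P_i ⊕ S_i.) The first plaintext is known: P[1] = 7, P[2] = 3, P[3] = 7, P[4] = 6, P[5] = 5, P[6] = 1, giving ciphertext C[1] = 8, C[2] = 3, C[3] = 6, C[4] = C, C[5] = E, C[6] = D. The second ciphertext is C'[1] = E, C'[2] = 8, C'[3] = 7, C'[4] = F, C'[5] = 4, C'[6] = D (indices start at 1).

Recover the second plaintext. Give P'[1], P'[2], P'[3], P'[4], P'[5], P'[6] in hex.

In CTR with a reused counter, both messages share the same keystream S_i, so C_i ⊕ C'_i = P_i ⊕ P'_i and thus P'_i = P_i ⊕ C_i ⊕ C'_i.
P'[1]: 7 ⊕ 8 ⊕ E = 1.
P'[2]: 3 ⊕ 3 ⊕ 8 = 8.
P'[3]: 7 ⊕ 6 ⊕ 7 = 6.
P'[4]: 6 ⊕ C ⊕ F = 5.
P'[5]: 5 ⊕ E ⊕ 4 = F.
P'[6]: 1 ⊕ D ⊕ D = 1.

P'[1] = 1, P'[2] = 8, P'[3] = 6, P'[4] = 5, P'[5] = F, P'[6] = 1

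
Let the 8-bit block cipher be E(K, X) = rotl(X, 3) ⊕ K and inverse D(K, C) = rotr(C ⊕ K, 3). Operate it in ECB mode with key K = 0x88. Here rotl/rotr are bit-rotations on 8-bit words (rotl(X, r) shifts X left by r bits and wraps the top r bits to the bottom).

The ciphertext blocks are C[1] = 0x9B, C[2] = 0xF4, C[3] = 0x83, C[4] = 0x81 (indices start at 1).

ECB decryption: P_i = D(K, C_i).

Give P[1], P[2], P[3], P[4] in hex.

P[1]: D(K, 0x9B) = 0x62.
P[2]: D(K, 0xF4) = 0x8F.
P[3]: D(K, 0x83) = 0x61.
P[4]: D(K, 0x81) = 0x21.

P[1] = 0x62, P[2] = 0x8F, P[3] = 0x61, P[4] = 0x21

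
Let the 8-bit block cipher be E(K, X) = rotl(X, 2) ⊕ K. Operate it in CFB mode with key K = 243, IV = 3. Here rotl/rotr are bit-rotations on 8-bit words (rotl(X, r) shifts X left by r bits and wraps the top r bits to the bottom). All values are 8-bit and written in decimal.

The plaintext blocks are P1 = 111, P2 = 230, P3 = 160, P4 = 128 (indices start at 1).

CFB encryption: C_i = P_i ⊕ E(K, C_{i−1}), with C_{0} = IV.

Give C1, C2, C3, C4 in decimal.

C1 = 144, C2 = 87, C3 = 14, C4 = 75

C1: E(K, 3) = 255; 111 ⊕ 255 = 144.
C2: E(K, 144) = 177; 230 ⊕ 177 = 87.
C3: E(K, 87) = 174; 160 ⊕ 174 = 14.
C4: E(K, 14) = 203; 128 ⊕ 203 = 75.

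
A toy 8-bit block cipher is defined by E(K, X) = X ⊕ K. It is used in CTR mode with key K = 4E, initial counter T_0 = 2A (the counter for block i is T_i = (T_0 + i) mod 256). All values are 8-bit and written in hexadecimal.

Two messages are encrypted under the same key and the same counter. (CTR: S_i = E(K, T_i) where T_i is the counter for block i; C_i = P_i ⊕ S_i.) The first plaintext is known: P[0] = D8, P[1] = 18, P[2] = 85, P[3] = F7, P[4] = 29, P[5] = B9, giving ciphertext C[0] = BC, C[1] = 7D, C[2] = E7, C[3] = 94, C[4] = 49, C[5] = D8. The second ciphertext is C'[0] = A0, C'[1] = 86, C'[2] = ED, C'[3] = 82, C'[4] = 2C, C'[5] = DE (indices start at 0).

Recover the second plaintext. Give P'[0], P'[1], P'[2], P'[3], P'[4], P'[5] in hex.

In CTR with a reused counter, both messages share the same keystream S_i, so C_i ⊕ C'_i = P_i ⊕ P'_i and thus P'_i = P_i ⊕ C_i ⊕ C'_i.
P'[0]: D8 ⊕ BC ⊕ A0 = C4.
P'[1]: 18 ⊕ 7D ⊕ 86 = E3.
P'[2]: 85 ⊕ E7 ⊕ ED = 8F.
P'[3]: F7 ⊕ 94 ⊕ 82 = E1.
P'[4]: 29 ⊕ 49 ⊕ 2C = 4C.
P'[5]: B9 ⊕ D8 ⊕ DE = BF.

P'[0] = C4, P'[1] = E3, P'[2] = 8F, P'[3] = E1, P'[4] = 4C, P'[5] = BF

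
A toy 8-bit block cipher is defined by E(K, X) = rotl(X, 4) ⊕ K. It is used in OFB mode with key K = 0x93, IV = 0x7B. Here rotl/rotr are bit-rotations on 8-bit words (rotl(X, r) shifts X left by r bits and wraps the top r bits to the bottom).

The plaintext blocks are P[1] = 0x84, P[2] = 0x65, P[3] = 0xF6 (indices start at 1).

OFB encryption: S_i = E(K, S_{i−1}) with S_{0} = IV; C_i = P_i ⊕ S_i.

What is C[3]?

C[3] = 0x78

C[1]: S = E(K, 0x7B) = 0x24; 0x84 ⊕ 0x24 = 0xA0.
C[2]: S = E(K, 0x24) = 0xD1; 0x65 ⊕ 0xD1 = 0xB4.
C[3]: S = E(K, 0xD1) = 0x8E; 0xF6 ⊕ 0x8E = 0x78.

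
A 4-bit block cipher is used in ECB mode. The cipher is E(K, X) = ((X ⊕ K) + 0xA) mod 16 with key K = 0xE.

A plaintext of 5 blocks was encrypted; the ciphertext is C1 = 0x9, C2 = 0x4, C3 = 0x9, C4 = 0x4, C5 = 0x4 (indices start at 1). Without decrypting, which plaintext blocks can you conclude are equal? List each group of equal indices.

P1 = P3; P2 = P4 = P5

ECB encrypts each block independently with the same key, so equal ciphertext blocks imply equal plaintext blocks.
C1 = C3 = 0x9, so P1 = P3.
C2 = C4 = C5 = 0x4, so P2 = P4 = P5.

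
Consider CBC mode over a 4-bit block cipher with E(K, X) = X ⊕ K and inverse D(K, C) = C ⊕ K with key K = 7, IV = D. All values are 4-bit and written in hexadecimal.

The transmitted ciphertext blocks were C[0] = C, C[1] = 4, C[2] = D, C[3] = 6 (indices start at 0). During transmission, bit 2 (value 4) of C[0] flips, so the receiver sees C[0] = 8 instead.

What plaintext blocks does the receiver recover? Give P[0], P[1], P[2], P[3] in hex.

P[0] = 2, P[1] = B, P[2] = E, P[3] = C

CBC decryption: P_i = D(K, C_i) ⊕ C_{i−1}, with C_{−1} = IV.
Only C[0] changed, to 8. In CBC, a change in C_i garbles P_i and flips the same bit in P_{i+1}. Decrypting the received ciphertext:
P[0]: D(K, 8) = F; F ⊕ D = 2.
P[1]: D(K, 4) = 3; 3 ⊕ 8 = B.
P[2]: D(K, D) = A; A ⊕ 4 = E.
P[3]: D(K, 6) = 1; 1 ⊕ D = C.
Blocks that differ from the original plaintext: P[0], P[1].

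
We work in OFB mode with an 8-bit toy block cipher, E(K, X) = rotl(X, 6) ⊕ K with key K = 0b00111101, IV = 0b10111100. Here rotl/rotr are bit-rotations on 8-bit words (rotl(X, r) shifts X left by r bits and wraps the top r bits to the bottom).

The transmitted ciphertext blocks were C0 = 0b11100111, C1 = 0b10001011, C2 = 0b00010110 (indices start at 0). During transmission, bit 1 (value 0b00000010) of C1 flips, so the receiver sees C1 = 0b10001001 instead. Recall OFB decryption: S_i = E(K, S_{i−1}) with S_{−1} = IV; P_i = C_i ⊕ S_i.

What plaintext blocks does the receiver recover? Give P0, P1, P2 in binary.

Only C1 changed, to 0b10001001. In OFB, a change in C_i flips the same bit in P_i only; the keystream is unaffected. Decrypting the received ciphertext:
P0: S = E(K, 0b10111100) = 0b00010010; 0b11100111 ⊕ 0b00010010 = 0b11110101.
P1: S = E(K, 0b00010010) = 0b10111001; 0b10001001 ⊕ 0b10111001 = 0b00110000.
P2: S = E(K, 0b10111001) = 0b01010011; 0b00010110 ⊕ 0b01010011 = 0b01000101.
Blocks that differ from the original plaintext: P1.

P0 = 0b11110101, P1 = 0b00110000, P2 = 0b01000101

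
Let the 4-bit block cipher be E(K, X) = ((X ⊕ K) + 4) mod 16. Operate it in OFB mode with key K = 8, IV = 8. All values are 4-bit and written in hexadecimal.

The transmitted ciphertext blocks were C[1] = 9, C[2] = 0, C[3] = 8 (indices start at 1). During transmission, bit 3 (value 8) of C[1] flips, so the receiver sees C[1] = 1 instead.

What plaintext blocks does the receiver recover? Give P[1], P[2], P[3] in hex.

P[1] = 5, P[2] = 0, P[3] = 4

OFB decryption: S_i = E(K, S_{i−1}) with S_{0} = IV; P_i = C_i ⊕ S_i.
Only C[1] changed, to 1. In OFB, a change in C_i flips the same bit in P_i only; the keystream is unaffected. Decrypting the received ciphertext:
P[1]: S = E(K, 8) = 4; 1 ⊕ 4 = 5.
P[2]: S = E(K, 4) = 0; 0 ⊕ 0 = 0.
P[3]: S = E(K, 0) = C; 8 ⊕ C = 4.
Blocks that differ from the original plaintext: P[1].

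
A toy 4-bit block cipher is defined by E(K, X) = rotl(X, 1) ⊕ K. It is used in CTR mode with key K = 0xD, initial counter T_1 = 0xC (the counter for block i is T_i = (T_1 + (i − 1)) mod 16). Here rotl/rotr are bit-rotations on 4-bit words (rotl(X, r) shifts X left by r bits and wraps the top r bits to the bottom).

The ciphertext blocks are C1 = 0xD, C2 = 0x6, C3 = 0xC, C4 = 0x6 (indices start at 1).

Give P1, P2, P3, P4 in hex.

CTR decryption: S_i = E(K, T_i) where T_i is the counter for block i; P_i = C_i ⊕ S_i.
P1: T = 0xC, S = E(K, T) = 0x4; 0xD ⊕ 0x4 = 0x9.
P2: T = 0xD, S = E(K, T) = 0x6; 0x6 ⊕ 0x6 = 0x0.
P3: T = 0xE, S = E(K, T) = 0x0; 0xC ⊕ 0x0 = 0xC.
P4: T = 0xF, S = E(K, T) = 0x2; 0x6 ⊕ 0x2 = 0x4.

P1 = 0x9, P2 = 0x0, P3 = 0xC, P4 = 0x4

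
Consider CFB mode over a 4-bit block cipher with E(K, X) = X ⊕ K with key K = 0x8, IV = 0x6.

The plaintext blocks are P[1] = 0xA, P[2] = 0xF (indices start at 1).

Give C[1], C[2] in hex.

C[1] = 0x4, C[2] = 0x3

CFB encryption: C_i = P_i ⊕ E(K, C_{i−1}), with C_{0} = IV.
C[1]: E(K, 0x6) = 0xE; 0xA ⊕ 0xE = 0x4.
C[2]: E(K, 0x4) = 0xC; 0xF ⊕ 0xC = 0x3.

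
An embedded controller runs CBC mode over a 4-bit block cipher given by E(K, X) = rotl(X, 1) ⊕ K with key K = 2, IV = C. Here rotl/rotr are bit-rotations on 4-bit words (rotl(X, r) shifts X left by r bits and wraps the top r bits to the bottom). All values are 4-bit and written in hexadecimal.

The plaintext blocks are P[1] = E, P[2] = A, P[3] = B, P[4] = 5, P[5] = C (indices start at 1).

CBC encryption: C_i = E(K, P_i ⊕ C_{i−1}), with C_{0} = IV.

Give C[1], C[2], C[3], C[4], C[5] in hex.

C[1]: P[1] ⊕ C = 2; E(K, 2) = 6.
C[2]: P[2] ⊕ 6 = C; E(K, C) = B.
C[3]: P[3] ⊕ B = 0; E(K, 0) = 2.
C[4]: P[4] ⊕ 2 = 7; E(K, 7) = C.
C[5]: P[5] ⊕ C = 0; E(K, 0) = 2.

C[1] = 6, C[2] = B, C[3] = 2, C[4] = C, C[5] = 2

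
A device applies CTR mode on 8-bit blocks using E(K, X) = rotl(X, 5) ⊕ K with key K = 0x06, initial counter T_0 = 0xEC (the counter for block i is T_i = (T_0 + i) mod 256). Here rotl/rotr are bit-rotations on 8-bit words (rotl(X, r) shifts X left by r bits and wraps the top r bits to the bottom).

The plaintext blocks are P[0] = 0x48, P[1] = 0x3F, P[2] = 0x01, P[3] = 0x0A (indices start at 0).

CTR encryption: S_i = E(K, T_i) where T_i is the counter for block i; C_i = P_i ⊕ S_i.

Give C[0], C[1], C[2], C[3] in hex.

C[0]: T = 0xEC, S = E(K, T) = 0x9B; 0x48 ⊕ 0x9B = 0xD3.
C[1]: T = 0xED, S = E(K, T) = 0xBB; 0x3F ⊕ 0xBB = 0x84.
C[2]: T = 0xEE, S = E(K, T) = 0xDB; 0x01 ⊕ 0xDB = 0xDA.
C[3]: T = 0xEF, S = E(K, T) = 0xFB; 0x0A ⊕ 0xFB = 0xF1.

C[0] = 0xD3, C[1] = 0x84, C[2] = 0xDA, C[3] = 0xF1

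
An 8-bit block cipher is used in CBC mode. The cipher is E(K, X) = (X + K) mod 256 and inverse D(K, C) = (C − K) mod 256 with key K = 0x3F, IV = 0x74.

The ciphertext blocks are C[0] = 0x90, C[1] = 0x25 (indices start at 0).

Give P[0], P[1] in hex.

CBC decryption: P_i = D(K, C_i) ⊕ C_{i−1}, with C_{−1} = IV.
P[0]: D(K, 0x90) = 0x51; 0x51 ⊕ 0x74 = 0x25.
P[1]: D(K, 0x25) = 0xE6; 0xE6 ⊕ 0x90 = 0x76.

P[0] = 0x25, P[1] = 0x76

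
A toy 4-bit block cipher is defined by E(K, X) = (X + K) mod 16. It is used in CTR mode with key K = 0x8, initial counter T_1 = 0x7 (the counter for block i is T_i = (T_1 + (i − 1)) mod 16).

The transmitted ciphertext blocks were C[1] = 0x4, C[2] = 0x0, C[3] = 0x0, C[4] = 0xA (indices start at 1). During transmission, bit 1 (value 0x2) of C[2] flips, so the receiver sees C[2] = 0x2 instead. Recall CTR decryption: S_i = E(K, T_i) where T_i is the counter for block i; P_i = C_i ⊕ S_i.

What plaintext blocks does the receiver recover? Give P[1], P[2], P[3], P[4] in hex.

P[1] = 0xB, P[2] = 0x2, P[3] = 0x1, P[4] = 0x8

Only C[2] changed, to 0x2. In CTR, a change in C_i flips the same bit in P_i only; the keystream is unaffected. Decrypting the received ciphertext:
P[1]: T = 0x7, S = E(K, T) = 0xF; 0x4 ⊕ 0xF = 0xB.
P[2]: T = 0x8, S = E(K, T) = 0x0; 0x2 ⊕ 0x0 = 0x2.
P[3]: T = 0x9, S = E(K, T) = 0x1; 0x0 ⊕ 0x1 = 0x1.
P[4]: T = 0xA, S = E(K, T) = 0x2; 0xA ⊕ 0x2 = 0x8.
Blocks that differ from the original plaintext: P[2].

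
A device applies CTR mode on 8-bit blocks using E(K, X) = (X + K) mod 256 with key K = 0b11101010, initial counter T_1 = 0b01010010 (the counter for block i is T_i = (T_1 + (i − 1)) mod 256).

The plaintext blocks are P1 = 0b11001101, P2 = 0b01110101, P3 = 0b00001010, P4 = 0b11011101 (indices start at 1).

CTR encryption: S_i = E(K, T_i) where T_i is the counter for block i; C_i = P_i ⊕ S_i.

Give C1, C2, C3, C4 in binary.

C1: T = 0b01010010, S = E(K, T) = 0b00111100; 0b11001101 ⊕ 0b00111100 = 0b11110001.
C2: T = 0b01010011, S = E(K, T) = 0b00111101; 0b01110101 ⊕ 0b00111101 = 0b01001000.
C3: T = 0b01010100, S = E(K, T) = 0b00111110; 0b00001010 ⊕ 0b00111110 = 0b00110100.
C4: T = 0b01010101, S = E(K, T) = 0b00111111; 0b11011101 ⊕ 0b00111111 = 0b11100010.

C1 = 0b11110001, C2 = 0b01001000, C3 = 0b00110100, C4 = 0b11100010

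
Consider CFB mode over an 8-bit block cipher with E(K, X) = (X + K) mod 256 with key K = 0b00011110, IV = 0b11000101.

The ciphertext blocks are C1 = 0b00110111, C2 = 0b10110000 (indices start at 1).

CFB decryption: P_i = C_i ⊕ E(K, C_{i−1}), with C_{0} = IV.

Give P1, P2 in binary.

P1 = 0b11010100, P2 = 0b11100101

P1: E(K, 0b11000101) = 0b11100011; 0b00110111 ⊕ 0b11100011 = 0b11010100.
P2: E(K, 0b00110111) = 0b01010101; 0b10110000 ⊕ 0b01010101 = 0b11100101.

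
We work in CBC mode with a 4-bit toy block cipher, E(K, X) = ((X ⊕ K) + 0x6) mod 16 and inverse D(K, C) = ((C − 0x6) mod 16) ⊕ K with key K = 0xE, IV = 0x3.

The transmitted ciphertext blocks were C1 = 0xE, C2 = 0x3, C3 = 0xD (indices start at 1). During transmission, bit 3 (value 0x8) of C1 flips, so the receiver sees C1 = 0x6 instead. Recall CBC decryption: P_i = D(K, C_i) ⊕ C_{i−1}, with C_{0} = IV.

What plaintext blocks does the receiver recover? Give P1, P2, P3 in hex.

P1 = 0xD, P2 = 0x5, P3 = 0xA

Only C1 changed, to 0x6. In CBC, a change in C_i garbles P_i and flips the same bit in P_{i+1}. Decrypting the received ciphertext:
P1: D(K, 0x6) = 0xE; 0xE ⊕ 0x3 = 0xD.
P2: D(K, 0x3) = 0x3; 0x3 ⊕ 0x6 = 0x5.
P3: D(K, 0xD) = 0x9; 0x9 ⊕ 0x3 = 0xA.
Blocks that differ from the original plaintext: P1, P2.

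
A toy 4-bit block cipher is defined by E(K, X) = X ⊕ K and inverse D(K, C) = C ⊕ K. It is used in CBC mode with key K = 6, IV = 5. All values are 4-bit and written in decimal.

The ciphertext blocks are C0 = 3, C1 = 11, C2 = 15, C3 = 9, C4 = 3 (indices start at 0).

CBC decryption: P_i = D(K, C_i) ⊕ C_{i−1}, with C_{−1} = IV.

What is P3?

P3: D(K, 9) = 15; 15 ⊕ 15 = 0.

P3 = 0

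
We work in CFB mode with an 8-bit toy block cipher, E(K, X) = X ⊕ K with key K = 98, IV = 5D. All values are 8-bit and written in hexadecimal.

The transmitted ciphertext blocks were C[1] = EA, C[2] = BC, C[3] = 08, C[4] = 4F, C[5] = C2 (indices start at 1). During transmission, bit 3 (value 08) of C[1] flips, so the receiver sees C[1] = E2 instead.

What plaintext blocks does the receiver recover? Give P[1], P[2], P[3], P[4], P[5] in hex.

P[1] = 27, P[2] = C6, P[3] = 2C, P[4] = DF, P[5] = 15

CFB decryption: P_i = C_i ⊕ E(K, C_{i−1}), with C_{0} = IV.
Only C[1] changed, to E2. In CFB, a change in C_i flips the same bit in P_i and garbles P_{i+1}. Decrypting the received ciphertext:
P[1]: E(K, 5D) = C5; E2 ⊕ C5 = 27.
P[2]: E(K, E2) = 7A; BC ⊕ 7A = C6.
P[3]: E(K, BC) = 24; 08 ⊕ 24 = 2C.
P[4]: E(K, 08) = 90; 4F ⊕ 90 = DF.
P[5]: E(K, 4F) = D7; C2 ⊕ D7 = 15.
Blocks that differ from the original plaintext: P[1], P[2].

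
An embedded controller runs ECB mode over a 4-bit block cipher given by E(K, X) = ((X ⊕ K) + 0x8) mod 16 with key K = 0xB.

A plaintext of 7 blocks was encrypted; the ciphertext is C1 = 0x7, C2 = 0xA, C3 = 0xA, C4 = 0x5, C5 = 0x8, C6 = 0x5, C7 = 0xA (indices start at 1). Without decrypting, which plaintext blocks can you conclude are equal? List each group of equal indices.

ECB encrypts each block independently with the same key, so equal ciphertext blocks imply equal plaintext blocks.
C2 = C3 = C7 = 0xA, so P2 = P3 = P7.
C4 = C6 = 0x5, so P4 = P6.

P2 = P3 = P7; P4 = P6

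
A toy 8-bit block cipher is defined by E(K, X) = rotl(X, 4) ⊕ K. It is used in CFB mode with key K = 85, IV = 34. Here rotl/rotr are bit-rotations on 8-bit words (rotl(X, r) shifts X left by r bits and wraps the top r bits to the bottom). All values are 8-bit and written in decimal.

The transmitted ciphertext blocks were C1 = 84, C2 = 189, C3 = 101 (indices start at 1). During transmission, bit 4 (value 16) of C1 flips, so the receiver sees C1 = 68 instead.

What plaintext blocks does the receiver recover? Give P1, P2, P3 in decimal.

P1 = 51, P2 = 172, P3 = 235

CFB decryption: P_i = C_i ⊕ E(K, C_{i−1}), with C_{0} = IV.
Only C1 changed, to 68. In CFB, a change in C_i flips the same bit in P_i and garbles P_{i+1}. Decrypting the received ciphertext:
P1: E(K, 34) = 119; 68 ⊕ 119 = 51.
P2: E(K, 68) = 17; 189 ⊕ 17 = 172.
P3: E(K, 189) = 142; 101 ⊕ 142 = 235.
Blocks that differ from the original plaintext: P1, P2.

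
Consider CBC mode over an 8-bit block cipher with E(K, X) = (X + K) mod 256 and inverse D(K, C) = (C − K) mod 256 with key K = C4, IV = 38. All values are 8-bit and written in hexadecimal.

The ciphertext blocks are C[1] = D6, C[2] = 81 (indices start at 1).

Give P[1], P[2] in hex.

P[1] = 2A, P[2] = 6B

CBC decryption: P_i = D(K, C_i) ⊕ C_{i−1}, with C_{0} = IV.
P[1]: D(K, D6) = 12; 12 ⊕ 38 = 2A.
P[2]: D(K, 81) = BD; BD ⊕ D6 = 6B.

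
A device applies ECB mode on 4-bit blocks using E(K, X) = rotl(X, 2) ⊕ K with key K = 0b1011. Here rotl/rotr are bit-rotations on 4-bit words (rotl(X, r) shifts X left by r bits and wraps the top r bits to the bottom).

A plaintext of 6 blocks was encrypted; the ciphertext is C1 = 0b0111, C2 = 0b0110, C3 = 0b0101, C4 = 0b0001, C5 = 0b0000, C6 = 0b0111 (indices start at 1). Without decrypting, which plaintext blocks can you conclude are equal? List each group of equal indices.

ECB encrypts each block independently with the same key, so equal ciphertext blocks imply equal plaintext blocks.
C1 = C6 = 0b0111, so P1 = P6.

P1 = P6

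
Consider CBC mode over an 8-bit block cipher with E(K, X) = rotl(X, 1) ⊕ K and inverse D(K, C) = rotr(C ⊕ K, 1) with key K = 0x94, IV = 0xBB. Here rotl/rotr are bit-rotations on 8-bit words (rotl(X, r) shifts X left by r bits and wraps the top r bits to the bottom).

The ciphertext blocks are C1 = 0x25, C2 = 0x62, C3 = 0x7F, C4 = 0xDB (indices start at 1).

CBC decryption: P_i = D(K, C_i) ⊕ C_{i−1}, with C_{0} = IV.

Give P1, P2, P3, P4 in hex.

P1: D(K, 0x25) = 0xD8; 0xD8 ⊕ 0xBB = 0x63.
P2: D(K, 0x62) = 0x7B; 0x7B ⊕ 0x25 = 0x5E.
P3: D(K, 0x7F) = 0xF5; 0xF5 ⊕ 0x62 = 0x97.
P4: D(K, 0xDB) = 0xA7; 0xA7 ⊕ 0x7F = 0xD8.

P1 = 0x63, P2 = 0x5E, P3 = 0x97, P4 = 0xD8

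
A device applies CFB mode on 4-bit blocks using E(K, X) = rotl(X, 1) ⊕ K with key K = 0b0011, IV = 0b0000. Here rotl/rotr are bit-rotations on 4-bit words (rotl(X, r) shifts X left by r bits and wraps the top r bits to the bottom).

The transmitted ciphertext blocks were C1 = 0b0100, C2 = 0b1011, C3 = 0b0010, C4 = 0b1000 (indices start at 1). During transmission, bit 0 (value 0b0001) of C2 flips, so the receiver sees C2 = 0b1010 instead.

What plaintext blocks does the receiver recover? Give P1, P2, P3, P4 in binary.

P1 = 0b0111, P2 = 0b0001, P3 = 0b0100, P4 = 0b1111

CFB decryption: P_i = C_i ⊕ E(K, C_{i−1}), with C_{0} = IV.
Only C2 changed, to 0b1010. In CFB, a change in C_i flips the same bit in P_i and garbles P_{i+1}. Decrypting the received ciphertext:
P1: E(K, 0b0000) = 0b0011; 0b0100 ⊕ 0b0011 = 0b0111.
P2: E(K, 0b0100) = 0b1011; 0b1010 ⊕ 0b1011 = 0b0001.
P3: E(K, 0b1010) = 0b0110; 0b0010 ⊕ 0b0110 = 0b0100.
P4: E(K, 0b0010) = 0b0111; 0b1000 ⊕ 0b0111 = 0b1111.
Blocks that differ from the original plaintext: P2, P3.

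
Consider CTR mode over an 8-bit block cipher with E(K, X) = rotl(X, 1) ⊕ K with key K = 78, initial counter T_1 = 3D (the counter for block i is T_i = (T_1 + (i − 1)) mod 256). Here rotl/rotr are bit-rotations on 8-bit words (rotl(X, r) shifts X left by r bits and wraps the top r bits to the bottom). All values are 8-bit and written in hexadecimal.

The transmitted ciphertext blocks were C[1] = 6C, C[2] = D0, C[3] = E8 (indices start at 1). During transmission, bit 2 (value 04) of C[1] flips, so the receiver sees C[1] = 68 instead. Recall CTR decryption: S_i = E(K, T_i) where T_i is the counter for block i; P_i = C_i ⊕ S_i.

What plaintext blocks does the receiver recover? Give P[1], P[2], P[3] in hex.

Only C[1] changed, to 68. In CTR, a change in C_i flips the same bit in P_i only; the keystream is unaffected. Decrypting the received ciphertext:
P[1]: T = 3D, S = E(K, T) = 02; 68 ⊕ 02 = 6A.
P[2]: T = 3E, S = E(K, T) = 04; D0 ⊕ 04 = D4.
P[3]: T = 3F, S = E(K, T) = 06; E8 ⊕ 06 = EE.
Blocks that differ from the original plaintext: P[1].

P[1] = 6A, P[2] = D4, P[3] = EE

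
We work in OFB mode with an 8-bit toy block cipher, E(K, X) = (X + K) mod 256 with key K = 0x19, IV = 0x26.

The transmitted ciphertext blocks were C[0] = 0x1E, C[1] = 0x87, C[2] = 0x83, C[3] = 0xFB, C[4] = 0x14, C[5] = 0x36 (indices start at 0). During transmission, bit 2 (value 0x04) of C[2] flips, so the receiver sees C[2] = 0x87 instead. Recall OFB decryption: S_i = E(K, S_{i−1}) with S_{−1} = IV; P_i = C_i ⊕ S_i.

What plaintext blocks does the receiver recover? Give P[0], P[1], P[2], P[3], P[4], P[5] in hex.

P[0] = 0x21, P[1] = 0xDF, P[2] = 0xF6, P[3] = 0x71, P[4] = 0xB7, P[5] = 0x8A

Only C[2] changed, to 0x87. In OFB, a change in C_i flips the same bit in P_i only; the keystream is unaffected. Decrypting the received ciphertext:
P[0]: S = E(K, 0x26) = 0x3F; 0x1E ⊕ 0x3F = 0x21.
P[1]: S = E(K, 0x3F) = 0x58; 0x87 ⊕ 0x58 = 0xDF.
P[2]: S = E(K, 0x58) = 0x71; 0x87 ⊕ 0x71 = 0xF6.
P[3]: S = E(K, 0x71) = 0x8A; 0xFB ⊕ 0x8A = 0x71.
P[4]: S = E(K, 0x8A) = 0xA3; 0x14 ⊕ 0xA3 = 0xB7.
P[5]: S = E(K, 0xA3) = 0xBC; 0x36 ⊕ 0xBC = 0x8A.
Blocks that differ from the original plaintext: P[2].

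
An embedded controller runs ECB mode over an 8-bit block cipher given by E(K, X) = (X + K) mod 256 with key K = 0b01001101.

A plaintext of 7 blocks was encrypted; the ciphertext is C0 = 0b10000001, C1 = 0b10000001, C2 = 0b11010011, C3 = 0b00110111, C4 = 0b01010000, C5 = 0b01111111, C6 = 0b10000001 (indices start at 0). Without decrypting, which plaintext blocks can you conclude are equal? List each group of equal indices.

P0 = P1 = P6

ECB encrypts each block independently with the same key, so equal ciphertext blocks imply equal plaintext blocks.
C0 = C1 = C6 = 0b10000001, so P0 = P1 = P6.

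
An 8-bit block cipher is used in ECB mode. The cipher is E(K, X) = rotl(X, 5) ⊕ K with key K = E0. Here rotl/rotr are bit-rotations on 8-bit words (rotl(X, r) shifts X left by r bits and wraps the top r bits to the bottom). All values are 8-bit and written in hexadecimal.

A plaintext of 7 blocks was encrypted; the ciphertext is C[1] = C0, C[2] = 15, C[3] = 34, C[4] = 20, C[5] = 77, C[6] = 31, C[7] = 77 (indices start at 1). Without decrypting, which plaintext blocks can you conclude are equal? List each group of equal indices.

ECB encrypts each block independently with the same key, so equal ciphertext blocks imply equal plaintext blocks.
C[5] = C[7] = 77, so P[5] = P[7].

P[5] = P[7]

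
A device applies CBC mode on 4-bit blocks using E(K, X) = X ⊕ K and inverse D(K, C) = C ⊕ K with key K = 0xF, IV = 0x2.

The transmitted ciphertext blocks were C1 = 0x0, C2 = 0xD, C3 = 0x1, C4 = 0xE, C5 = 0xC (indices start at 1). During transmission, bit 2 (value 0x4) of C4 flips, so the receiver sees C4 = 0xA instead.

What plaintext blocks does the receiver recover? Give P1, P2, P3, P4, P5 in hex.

CBC decryption: P_i = D(K, C_i) ⊕ C_{i−1}, with C_{0} = IV.
Only C4 changed, to 0xA. In CBC, a change in C_i garbles P_i and flips the same bit in P_{i+1}. Decrypting the received ciphertext:
P1: D(K, 0x0) = 0xF; 0xF ⊕ 0x2 = 0xD.
P2: D(K, 0xD) = 0x2; 0x2 ⊕ 0x0 = 0x2.
P3: D(K, 0x1) = 0xE; 0xE ⊕ 0xD = 0x3.
P4: D(K, 0xA) = 0x5; 0x5 ⊕ 0x1 = 0x4.
P5: D(K, 0xC) = 0x3; 0x3 ⊕ 0xA = 0x9.
Blocks that differ from the original plaintext: P4, P5.

P1 = 0xD, P2 = 0x2, P3 = 0x3, P4 = 0x4, P5 = 0x9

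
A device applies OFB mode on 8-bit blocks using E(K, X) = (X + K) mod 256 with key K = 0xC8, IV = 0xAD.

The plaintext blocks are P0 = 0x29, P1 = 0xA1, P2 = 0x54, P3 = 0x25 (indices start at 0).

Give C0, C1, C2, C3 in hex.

OFB encryption: S_i = E(K, S_{i−1}) with S_{−1} = IV; C_i = P_i ⊕ S_i.
C0: S = E(K, 0xAD) = 0x75; 0x29 ⊕ 0x75 = 0x5C.
C1: S = E(K, 0x75) = 0x3D; 0xA1 ⊕ 0x3D = 0x9C.
C2: S = E(K, 0x3D) = 0x05; 0x54 ⊕ 0x05 = 0x51.
C3: S = E(K, 0x05) = 0xCD; 0x25 ⊕ 0xCD = 0xE8.

C0 = 0x5C, C1 = 0x9C, C2 = 0x51, C3 = 0xE8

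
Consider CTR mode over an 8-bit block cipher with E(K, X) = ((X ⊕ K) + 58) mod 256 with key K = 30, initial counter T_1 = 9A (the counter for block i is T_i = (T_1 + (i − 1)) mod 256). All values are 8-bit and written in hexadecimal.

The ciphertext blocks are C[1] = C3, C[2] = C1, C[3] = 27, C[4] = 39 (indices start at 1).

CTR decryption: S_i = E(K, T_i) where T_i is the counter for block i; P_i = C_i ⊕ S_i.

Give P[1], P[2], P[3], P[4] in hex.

P[1] = C1, P[2] = C2, P[3] = 23, P[4] = 3C

P[1]: T = 9A, S = E(K, T) = 02; C3 ⊕ 02 = C1.
P[2]: T = 9B, S = E(K, T) = 03; C1 ⊕ 03 = C2.
P[3]: T = 9C, S = E(K, T) = 04; 27 ⊕ 04 = 23.
P[4]: T = 9D, S = E(K, T) = 05; 39 ⊕ 05 = 3C.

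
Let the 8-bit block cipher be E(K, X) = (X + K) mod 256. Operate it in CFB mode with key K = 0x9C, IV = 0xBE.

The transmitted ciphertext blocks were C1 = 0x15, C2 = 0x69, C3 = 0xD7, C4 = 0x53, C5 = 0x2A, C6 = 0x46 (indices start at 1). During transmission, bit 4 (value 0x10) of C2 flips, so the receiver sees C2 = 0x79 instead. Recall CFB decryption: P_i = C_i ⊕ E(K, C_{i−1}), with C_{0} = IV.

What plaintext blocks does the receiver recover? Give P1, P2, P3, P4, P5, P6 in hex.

Only C2 changed, to 0x79. In CFB, a change in C_i flips the same bit in P_i and garbles P_{i+1}. Decrypting the received ciphertext:
P1: E(K, 0xBE) = 0x5A; 0x15 ⊕ 0x5A = 0x4F.
P2: E(K, 0x15) = 0xB1; 0x79 ⊕ 0xB1 = 0xC8.
P3: E(K, 0x79) = 0x15; 0xD7 ⊕ 0x15 = 0xC2.
P4: E(K, 0xD7) = 0x73; 0x53 ⊕ 0x73 = 0x20.
P5: E(K, 0x53) = 0xEF; 0x2A ⊕ 0xEF = 0xC5.
P6: E(K, 0x2A) = 0xC6; 0x46 ⊕ 0xC6 = 0x80.
Blocks that differ from the original plaintext: P2, P3.

P1 = 0x4F, P2 = 0xC8, P3 = 0xC2, P4 = 0x20, P5 = 0xC5, P6 = 0x80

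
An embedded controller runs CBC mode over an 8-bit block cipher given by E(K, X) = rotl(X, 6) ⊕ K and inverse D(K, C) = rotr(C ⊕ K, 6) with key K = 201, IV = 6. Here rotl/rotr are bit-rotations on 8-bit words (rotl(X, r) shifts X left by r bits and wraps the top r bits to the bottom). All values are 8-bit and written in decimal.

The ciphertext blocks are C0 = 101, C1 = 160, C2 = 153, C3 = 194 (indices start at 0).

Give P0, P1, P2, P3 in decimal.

P0 = 180, P1 = 192, P2 = 225, P3 = 181

CBC decryption: P_i = D(K, C_i) ⊕ C_{i−1}, with C_{−1} = IV.
P0: D(K, 101) = 178; 178 ⊕ 6 = 180.
P1: D(K, 160) = 165; 165 ⊕ 101 = 192.
P2: D(K, 153) = 65; 65 ⊕ 160 = 225.
P3: D(K, 194) = 44; 44 ⊕ 153 = 181.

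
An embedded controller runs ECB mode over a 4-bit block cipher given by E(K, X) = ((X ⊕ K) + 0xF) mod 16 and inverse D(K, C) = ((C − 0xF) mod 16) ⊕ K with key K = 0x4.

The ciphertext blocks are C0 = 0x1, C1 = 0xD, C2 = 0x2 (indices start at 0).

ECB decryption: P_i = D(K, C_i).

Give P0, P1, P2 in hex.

P0: D(K, 0x1) = 0x6.
P1: D(K, 0xD) = 0xA.
P2: D(K, 0x2) = 0x7.

P0 = 0x6, P1 = 0xA, P2 = 0x7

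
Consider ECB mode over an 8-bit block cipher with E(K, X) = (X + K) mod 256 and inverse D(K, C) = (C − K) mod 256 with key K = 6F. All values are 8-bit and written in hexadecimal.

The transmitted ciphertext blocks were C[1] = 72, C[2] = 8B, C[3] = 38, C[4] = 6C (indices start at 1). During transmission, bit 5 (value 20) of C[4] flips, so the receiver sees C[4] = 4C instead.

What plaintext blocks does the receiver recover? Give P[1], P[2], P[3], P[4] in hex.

P[1] = 03, P[2] = 1C, P[3] = C9, P[4] = DD

ECB decryption: P_i = D(K, C_i).
Only C[4] changed, to 4C. In ECB, a change in C_i affects only P_i. Decrypting the received ciphertext:
P[1]: D(K, 72) = 03.
P[2]: D(K, 8B) = 1C.
P[3]: D(K, 38) = C9.
P[4]: D(K, 4C) = DD.
Blocks that differ from the original plaintext: P[4].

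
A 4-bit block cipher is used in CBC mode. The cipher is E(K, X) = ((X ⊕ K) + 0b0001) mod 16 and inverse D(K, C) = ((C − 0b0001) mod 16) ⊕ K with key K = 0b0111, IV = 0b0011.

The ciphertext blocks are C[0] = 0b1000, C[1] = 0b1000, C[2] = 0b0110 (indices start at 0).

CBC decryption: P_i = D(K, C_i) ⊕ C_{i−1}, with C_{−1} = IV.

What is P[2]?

P[2]: D(K, 0b0110) = 0b0010; 0b0010 ⊕ 0b1000 = 0b1010.

P[2] = 0b1010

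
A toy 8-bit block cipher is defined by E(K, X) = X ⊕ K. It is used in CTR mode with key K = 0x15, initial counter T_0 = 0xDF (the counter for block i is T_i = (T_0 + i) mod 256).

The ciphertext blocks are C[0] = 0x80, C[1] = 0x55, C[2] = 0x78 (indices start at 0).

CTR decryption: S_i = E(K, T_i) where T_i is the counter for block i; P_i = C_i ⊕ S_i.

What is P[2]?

P[2]: T = 0xE1, S = E(K, T) = 0xF4; 0x78 ⊕ 0xF4 = 0x8C.

P[2] = 0x8C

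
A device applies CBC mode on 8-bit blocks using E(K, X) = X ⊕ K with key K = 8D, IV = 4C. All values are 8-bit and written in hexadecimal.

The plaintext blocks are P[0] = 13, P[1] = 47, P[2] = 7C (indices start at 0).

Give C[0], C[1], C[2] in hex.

C[0] = D2, C[1] = 18, C[2] = E9

CBC encryption: C_i = E(K, P_i ⊕ C_{i−1}), with C_{−1} = IV.
C[0]: P[0] ⊕ 4C = 5F; E(K, 5F) = D2.
C[1]: P[1] ⊕ D2 = 95; E(K, 95) = 18.
C[2]: P[2] ⊕ 18 = 64; E(K, 64) = E9.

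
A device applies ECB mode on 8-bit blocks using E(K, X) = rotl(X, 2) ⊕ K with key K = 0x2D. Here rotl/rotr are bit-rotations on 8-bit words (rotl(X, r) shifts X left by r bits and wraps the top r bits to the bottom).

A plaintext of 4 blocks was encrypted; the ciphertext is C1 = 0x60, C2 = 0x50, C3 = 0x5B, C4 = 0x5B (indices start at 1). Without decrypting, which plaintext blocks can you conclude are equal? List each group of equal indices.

ECB encrypts each block independently with the same key, so equal ciphertext blocks imply equal plaintext blocks.
C3 = C4 = 0x5B, so P3 = P4.

P3 = P4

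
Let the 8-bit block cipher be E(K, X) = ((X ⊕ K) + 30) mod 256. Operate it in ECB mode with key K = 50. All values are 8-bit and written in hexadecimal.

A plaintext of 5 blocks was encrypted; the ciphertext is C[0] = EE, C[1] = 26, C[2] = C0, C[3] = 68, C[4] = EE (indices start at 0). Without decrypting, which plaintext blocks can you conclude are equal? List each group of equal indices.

P[0] = P[4]

ECB encrypts each block independently with the same key, so equal ciphertext blocks imply equal plaintext blocks.
C[0] = C[4] = EE, so P[0] = P[4].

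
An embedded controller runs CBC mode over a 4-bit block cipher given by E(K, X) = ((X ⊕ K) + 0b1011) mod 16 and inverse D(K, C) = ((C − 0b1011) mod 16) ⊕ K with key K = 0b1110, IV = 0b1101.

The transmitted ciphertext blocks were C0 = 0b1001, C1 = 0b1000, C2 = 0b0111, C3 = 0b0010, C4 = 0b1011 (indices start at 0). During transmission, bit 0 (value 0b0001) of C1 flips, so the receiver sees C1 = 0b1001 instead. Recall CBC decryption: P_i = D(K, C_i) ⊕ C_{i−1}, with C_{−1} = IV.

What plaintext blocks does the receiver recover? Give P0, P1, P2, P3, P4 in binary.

P0 = 0b1101, P1 = 0b1001, P2 = 0b1011, P3 = 0b1110, P4 = 0b1100

Only C1 changed, to 0b1001. In CBC, a change in C_i garbles P_i and flips the same bit in P_{i+1}. Decrypting the received ciphertext:
P0: D(K, 0b1001) = 0b0000; 0b0000 ⊕ 0b1101 = 0b1101.
P1: D(K, 0b1001) = 0b0000; 0b0000 ⊕ 0b1001 = 0b1001.
P2: D(K, 0b0111) = 0b0010; 0b0010 ⊕ 0b1001 = 0b1011.
P3: D(K, 0b0010) = 0b1001; 0b1001 ⊕ 0b0111 = 0b1110.
P4: D(K, 0b1011) = 0b1110; 0b1110 ⊕ 0b0010 = 0b1100.
Blocks that differ from the original plaintext: P1, P2.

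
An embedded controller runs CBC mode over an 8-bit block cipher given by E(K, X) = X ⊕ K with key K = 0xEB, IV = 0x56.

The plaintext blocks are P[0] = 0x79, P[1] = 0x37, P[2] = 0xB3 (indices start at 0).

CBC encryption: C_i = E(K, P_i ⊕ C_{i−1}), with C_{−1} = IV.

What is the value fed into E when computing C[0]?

C[0]: P[0] ⊕ 0x56 = 0x2F; E(K, 0x2F) = 0xC4.
So the input to E for block [0] is 0x2F.

0x2F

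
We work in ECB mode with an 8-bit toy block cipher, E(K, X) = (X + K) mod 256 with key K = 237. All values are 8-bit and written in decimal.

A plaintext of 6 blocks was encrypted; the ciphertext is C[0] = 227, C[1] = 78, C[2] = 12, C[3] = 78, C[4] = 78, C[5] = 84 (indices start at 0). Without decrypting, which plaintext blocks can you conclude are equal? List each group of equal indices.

P[1] = P[3] = P[4]

ECB encrypts each block independently with the same key, so equal ciphertext blocks imply equal plaintext blocks.
C[1] = C[3] = C[4] = 78, so P[1] = P[3] = P[4].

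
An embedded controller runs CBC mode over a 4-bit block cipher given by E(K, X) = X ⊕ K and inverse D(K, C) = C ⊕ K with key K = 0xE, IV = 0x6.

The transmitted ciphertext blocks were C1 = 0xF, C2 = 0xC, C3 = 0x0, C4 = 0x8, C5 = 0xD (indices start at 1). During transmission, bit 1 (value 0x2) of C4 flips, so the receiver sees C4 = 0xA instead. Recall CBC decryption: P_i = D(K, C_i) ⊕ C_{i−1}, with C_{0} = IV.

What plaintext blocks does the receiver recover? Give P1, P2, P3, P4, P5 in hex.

Only C4 changed, to 0xA. In CBC, a change in C_i garbles P_i and flips the same bit in P_{i+1}. Decrypting the received ciphertext:
P1: D(K, 0xF) = 0x1; 0x1 ⊕ 0x6 = 0x7.
P2: D(K, 0xC) = 0x2; 0x2 ⊕ 0xF = 0xD.
P3: D(K, 0x0) = 0xE; 0xE ⊕ 0xC = 0x2.
P4: D(K, 0xA) = 0x4; 0x4 ⊕ 0x0 = 0x4.
P5: D(K, 0xD) = 0x3; 0x3 ⊕ 0xA = 0x9.
Blocks that differ from the original plaintext: P4, P5.

P1 = 0x7, P2 = 0xD, P3 = 0x2, P4 = 0x4, P5 = 0x9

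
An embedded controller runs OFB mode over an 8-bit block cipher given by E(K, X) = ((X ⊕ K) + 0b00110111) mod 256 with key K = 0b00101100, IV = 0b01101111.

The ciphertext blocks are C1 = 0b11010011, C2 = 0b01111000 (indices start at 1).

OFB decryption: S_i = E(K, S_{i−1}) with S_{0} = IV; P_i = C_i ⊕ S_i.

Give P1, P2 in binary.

P1 = 0b10101001, P2 = 0b11110101

P1: S = E(K, 0b01101111) = 0b01111010; 0b11010011 ⊕ 0b01111010 = 0b10101001.
P2: S = E(K, 0b01111010) = 0b10001101; 0b01111000 ⊕ 0b10001101 = 0b11110101.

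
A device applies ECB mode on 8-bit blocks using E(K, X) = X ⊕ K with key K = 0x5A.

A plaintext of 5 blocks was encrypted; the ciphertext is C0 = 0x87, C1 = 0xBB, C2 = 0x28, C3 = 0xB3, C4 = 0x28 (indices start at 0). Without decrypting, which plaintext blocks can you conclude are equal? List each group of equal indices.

P2 = P4

ECB encrypts each block independently with the same key, so equal ciphertext blocks imply equal plaintext blocks.
C2 = C4 = 0x28, so P2 = P4.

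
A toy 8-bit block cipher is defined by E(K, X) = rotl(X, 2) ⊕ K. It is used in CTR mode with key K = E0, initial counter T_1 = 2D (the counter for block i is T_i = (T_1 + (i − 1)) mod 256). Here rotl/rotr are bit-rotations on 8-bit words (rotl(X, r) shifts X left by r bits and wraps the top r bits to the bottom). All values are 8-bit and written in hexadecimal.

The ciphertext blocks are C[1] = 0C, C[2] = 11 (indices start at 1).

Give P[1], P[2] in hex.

CTR decryption: S_i = E(K, T_i) where T_i is the counter for block i; P_i = C_i ⊕ S_i.
P[1]: T = 2D, S = E(K, T) = 54; 0C ⊕ 54 = 58.
P[2]: T = 2E, S = E(K, T) = 58; 11 ⊕ 58 = 49.

P[1] = 58, P[2] = 49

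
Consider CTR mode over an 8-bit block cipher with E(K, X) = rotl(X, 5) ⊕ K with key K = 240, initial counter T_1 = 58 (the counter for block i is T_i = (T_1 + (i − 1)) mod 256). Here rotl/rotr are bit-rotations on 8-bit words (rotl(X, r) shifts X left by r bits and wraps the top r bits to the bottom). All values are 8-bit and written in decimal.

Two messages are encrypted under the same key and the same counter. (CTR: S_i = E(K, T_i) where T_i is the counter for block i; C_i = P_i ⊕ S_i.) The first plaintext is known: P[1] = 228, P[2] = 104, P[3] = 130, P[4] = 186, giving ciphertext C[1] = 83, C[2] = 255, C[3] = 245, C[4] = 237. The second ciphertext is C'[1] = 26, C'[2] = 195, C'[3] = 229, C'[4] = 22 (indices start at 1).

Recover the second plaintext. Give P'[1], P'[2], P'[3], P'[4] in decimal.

P'[1] = 173, P'[2] = 84, P'[3] = 146, P'[4] = 65

In CTR with a reused counter, both messages share the same keystream S_i, so C_i ⊕ C'_i = P_i ⊕ P'_i and thus P'_i = P_i ⊕ C_i ⊕ C'_i.
P'[1]: 228 ⊕ 83 ⊕ 26 = 173.
P'[2]: 104 ⊕ 255 ⊕ 195 = 84.
P'[3]: 130 ⊕ 245 ⊕ 229 = 146.
P'[4]: 186 ⊕ 237 ⊕ 22 = 65.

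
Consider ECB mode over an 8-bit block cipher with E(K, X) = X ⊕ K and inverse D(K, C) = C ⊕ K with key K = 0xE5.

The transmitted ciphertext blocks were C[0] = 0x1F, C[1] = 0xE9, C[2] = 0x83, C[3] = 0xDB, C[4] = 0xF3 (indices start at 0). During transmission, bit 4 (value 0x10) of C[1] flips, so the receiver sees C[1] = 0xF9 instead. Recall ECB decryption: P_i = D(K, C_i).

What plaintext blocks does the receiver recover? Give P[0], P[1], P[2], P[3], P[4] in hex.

P[0] = 0xFA, P[1] = 0x1C, P[2] = 0x66, P[3] = 0x3E, P[4] = 0x16

Only C[1] changed, to 0xF9. In ECB, a change in C_i affects only P_i. Decrypting the received ciphertext:
P[0]: D(K, 0x1F) = 0xFA.
P[1]: D(K, 0xF9) = 0x1C.
P[2]: D(K, 0x83) = 0x66.
P[3]: D(K, 0xDB) = 0x3E.
P[4]: D(K, 0xF3) = 0x16.
Blocks that differ from the original plaintext: P[1].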